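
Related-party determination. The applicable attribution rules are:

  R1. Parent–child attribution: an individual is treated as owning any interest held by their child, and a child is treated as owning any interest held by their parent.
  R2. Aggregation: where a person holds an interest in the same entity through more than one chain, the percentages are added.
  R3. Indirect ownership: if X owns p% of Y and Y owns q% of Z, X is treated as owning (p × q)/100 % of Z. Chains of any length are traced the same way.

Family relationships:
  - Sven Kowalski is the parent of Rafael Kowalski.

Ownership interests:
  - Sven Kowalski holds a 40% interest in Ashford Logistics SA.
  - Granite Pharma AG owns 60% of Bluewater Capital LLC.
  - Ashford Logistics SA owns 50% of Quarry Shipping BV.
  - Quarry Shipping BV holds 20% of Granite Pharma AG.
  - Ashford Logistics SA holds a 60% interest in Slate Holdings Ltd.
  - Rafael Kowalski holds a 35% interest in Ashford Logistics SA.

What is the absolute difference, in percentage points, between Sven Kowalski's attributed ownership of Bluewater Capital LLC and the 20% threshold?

By parent–child attribution (R1), Sven Kowalski is treated as also owning Rafael Kowalski's interest in Ashford Logistics SA, giving 40% + 35% = 75%.
Chain via Ashford Logistics SA → Quarry Shipping BV → Granite Pharma AG (R3): 75% × 50% × 20% × 60% = 4.5% of Bluewater Capital LLC.
4.5% falls short of the 20% threshold by 15.5 percentage points.

15.5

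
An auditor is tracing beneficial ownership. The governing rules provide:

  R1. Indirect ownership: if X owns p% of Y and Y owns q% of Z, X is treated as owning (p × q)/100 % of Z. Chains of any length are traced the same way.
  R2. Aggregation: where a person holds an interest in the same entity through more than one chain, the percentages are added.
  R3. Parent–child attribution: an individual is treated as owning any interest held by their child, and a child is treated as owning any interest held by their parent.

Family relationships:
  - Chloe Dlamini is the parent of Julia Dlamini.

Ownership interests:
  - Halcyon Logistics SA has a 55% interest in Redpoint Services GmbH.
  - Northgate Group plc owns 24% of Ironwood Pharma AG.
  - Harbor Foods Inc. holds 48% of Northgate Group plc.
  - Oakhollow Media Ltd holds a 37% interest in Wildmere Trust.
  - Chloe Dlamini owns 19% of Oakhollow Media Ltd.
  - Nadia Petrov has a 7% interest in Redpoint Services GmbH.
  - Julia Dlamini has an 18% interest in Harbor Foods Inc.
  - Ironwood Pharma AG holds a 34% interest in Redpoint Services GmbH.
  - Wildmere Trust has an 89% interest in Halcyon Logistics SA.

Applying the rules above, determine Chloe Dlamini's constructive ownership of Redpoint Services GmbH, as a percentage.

4.146209%

By parent–child attribution (R3), Chloe Dlamini is treated as owning Julia Dlamini's 18% interest in Harbor Foods Inc.
Chain via Oakhollow Media Ltd → Wildmere Trust → Halcyon Logistics SA (R1): 19% × 37% × 89% × 55% = 3.441185% of Redpoint Services GmbH.
Chain via Harbor Foods Inc. → Northgate Group plc → Ironwood Pharma AG (R1): 18% × 48% × 24% × 34% = 0.705024% of Redpoint Services GmbH.
Aggregating (R2): 3.441185% + 0.705024% = 4.146209%.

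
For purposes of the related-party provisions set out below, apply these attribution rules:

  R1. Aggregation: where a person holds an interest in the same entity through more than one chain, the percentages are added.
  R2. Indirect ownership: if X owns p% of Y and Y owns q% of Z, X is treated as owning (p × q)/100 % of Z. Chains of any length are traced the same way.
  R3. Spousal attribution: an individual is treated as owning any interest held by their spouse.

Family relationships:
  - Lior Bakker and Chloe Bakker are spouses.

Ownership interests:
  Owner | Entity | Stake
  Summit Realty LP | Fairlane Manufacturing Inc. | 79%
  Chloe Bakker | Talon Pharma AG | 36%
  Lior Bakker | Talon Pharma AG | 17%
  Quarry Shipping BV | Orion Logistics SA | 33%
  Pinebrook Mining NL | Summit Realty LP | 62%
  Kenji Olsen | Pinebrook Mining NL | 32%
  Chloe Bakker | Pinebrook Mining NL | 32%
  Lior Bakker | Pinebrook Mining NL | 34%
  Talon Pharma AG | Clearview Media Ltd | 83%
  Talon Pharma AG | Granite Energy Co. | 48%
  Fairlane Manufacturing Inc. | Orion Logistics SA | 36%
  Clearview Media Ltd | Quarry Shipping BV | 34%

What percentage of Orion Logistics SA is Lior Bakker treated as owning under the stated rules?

By spousal attribution (R3), Lior Bakker is treated as also owning Chloe Bakker's interest in Talon Pharma AG, giving 17% + 36% = 53%.
By spousal attribution (R3), Lior Bakker is treated as also owning Chloe Bakker's interest in Pinebrook Mining NL, giving 34% + 32% = 66%.
Chain via Talon Pharma AG → Clearview Media Ltd → Quarry Shipping BV (R2): 53% × 83% × 34% × 33% = 4.935678% of Orion Logistics SA.
Chain via Pinebrook Mining NL → Summit Realty LP → Fairlane Manufacturing Inc. (R2): 66% × 62% × 79% × 36% = 11.637648% of Orion Logistics SA.
Aggregating (R1): 4.935678% + 11.637648% = 16.573326%.

16.573326%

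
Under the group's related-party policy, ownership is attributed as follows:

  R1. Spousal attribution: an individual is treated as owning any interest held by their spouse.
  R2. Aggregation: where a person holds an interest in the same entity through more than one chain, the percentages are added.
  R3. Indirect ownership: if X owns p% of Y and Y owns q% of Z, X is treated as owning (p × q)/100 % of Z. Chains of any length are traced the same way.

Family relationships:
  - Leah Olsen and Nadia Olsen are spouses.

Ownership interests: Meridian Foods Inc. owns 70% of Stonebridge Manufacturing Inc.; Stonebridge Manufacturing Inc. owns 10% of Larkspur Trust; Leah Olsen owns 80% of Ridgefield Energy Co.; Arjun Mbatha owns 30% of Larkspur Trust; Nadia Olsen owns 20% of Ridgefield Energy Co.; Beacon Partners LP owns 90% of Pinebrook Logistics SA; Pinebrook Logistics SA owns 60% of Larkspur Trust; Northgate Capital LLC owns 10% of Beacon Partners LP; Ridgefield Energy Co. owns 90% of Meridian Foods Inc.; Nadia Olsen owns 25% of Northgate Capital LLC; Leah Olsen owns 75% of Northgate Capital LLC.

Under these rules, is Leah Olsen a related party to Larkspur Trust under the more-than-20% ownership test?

By spousal attribution (R1), Leah Olsen is treated as also owning Nadia Olsen's interest in Northgate Capital LLC, giving 75% + 25% = 100%.
By spousal attribution (R1), Leah Olsen is treated as also owning Nadia Olsen's interest in Ridgefield Energy Co, giving 80% + 20% = 100%.
Chain via Northgate Capital LLC → Beacon Partners LP → Pinebrook Logistics SA (R3): 100% × 10% × 90% × 60% = 5.4% of Larkspur Trust.
Chain via Ridgefield Energy Co. → Meridian Foods Inc. → Stonebridge Manufacturing Inc. (R3): 100% × 90% × 70% × 10% = 6.3% of Larkspur Trust.
Aggregating (R2): 5.4% + 6.3% = 11.7%.
11.7% does not exceed the 20% threshold, so Leah is not a related party to Larkspur Trust.

No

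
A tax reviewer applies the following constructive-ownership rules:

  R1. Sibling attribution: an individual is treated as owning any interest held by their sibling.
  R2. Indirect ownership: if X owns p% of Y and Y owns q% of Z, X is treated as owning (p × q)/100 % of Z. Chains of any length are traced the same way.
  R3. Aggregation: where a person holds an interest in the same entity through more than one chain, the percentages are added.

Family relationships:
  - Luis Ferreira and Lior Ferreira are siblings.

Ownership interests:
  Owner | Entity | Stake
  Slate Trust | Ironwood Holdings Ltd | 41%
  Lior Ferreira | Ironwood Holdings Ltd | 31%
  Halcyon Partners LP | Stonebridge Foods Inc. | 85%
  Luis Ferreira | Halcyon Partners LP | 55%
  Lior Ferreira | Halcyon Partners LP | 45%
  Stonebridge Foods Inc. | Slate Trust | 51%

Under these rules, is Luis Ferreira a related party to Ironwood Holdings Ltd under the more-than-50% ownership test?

By sibling attribution (R1), Luis Ferreira is treated as also owning Lior Ferreira's interest in Halcyon Partners LP, giving 55% + 45% = 100%.
By sibling attribution (R1), Luis Ferreira is treated as owning Lior Ferreira's 31% interest in Ironwood Holdings Ltd.
Chain via Halcyon Partners LP → Stonebridge Foods Inc. → Slate Trust (R2): 100% × 85% × 51% × 41% = 17.7735% of Ironwood Holdings Ltd.
Direct interest in Ironwood Holdings Ltd: 31%.
Aggregating (R3): 17.7735% + 31% = 48.7735%.
48.7735% does not exceed the 50% threshold, so Luis is not a related party to Ironwood Holdings Ltd.

No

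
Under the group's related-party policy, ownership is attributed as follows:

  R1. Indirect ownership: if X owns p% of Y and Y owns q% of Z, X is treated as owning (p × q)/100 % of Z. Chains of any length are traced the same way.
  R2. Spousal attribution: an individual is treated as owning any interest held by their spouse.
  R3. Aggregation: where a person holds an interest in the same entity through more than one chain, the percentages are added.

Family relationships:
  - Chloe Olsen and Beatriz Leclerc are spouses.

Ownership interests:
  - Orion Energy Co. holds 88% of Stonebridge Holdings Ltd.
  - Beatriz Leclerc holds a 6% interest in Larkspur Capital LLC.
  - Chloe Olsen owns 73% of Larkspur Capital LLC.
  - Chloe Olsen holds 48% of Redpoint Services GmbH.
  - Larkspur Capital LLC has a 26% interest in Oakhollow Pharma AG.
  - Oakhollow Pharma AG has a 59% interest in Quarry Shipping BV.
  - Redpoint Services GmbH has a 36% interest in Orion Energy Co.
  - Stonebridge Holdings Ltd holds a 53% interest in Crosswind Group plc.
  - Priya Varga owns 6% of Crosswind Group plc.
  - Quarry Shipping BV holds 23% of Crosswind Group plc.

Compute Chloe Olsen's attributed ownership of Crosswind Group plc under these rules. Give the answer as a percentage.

By spousal attribution (R2), Chloe Olsen is treated as also owning Beatriz Leclerc's interest in Larkspur Capital LLC, giving 73% + 6% = 79%.
Chain via Larkspur Capital LLC → Oakhollow Pharma AG → Quarry Shipping BV (R1): 79% × 26% × 59% × 23% = 2.787278% of Crosswind Group plc.
Chain via Redpoint Services GmbH → Orion Energy Co. → Stonebridge Holdings Ltd (R1): 48% × 36% × 88% × 53% = 8.059392% of Crosswind Group plc.
Aggregating (R3): 2.787278% + 8.059392% = 10.84667%.

10.84667%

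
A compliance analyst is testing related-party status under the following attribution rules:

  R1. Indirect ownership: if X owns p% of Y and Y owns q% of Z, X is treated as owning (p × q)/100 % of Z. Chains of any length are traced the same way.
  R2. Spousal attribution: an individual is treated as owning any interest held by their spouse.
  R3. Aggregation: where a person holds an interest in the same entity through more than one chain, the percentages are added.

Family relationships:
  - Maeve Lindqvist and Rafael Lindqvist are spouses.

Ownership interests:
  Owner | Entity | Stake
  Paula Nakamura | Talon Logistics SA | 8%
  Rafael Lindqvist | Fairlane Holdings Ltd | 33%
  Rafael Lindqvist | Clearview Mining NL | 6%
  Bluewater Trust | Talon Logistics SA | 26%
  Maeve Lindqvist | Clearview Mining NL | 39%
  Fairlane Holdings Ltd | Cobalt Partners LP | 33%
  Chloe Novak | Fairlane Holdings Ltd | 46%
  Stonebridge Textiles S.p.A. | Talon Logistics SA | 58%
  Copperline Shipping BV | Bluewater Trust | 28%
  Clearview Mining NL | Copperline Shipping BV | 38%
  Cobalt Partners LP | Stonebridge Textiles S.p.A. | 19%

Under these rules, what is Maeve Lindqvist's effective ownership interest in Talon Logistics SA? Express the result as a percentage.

2.444958%

By spousal attribution (R2), Maeve Lindqvist is treated as also owning Rafael Lindqvist's interest in Clearview Mining NL, giving 39% + 6% = 45%.
By spousal attribution (R2), Maeve Lindqvist is treated as owning Rafael Lindqvist's 33% interest in Fairlane Holdings Ltd.
Chain via Clearview Mining NL → Copperline Shipping BV → Bluewater Trust (R1): 45% × 38% × 28% × 26% = 1.24488% of Talon Logistics SA.
Chain via Fairlane Holdings Ltd → Cobalt Partners LP → Stonebridge Textiles S.p.A. (R1): 33% × 33% × 19% × 58% = 1.200078% of Talon Logistics SA.
Aggregating (R3): 1.24488% + 1.200078% = 2.444958%.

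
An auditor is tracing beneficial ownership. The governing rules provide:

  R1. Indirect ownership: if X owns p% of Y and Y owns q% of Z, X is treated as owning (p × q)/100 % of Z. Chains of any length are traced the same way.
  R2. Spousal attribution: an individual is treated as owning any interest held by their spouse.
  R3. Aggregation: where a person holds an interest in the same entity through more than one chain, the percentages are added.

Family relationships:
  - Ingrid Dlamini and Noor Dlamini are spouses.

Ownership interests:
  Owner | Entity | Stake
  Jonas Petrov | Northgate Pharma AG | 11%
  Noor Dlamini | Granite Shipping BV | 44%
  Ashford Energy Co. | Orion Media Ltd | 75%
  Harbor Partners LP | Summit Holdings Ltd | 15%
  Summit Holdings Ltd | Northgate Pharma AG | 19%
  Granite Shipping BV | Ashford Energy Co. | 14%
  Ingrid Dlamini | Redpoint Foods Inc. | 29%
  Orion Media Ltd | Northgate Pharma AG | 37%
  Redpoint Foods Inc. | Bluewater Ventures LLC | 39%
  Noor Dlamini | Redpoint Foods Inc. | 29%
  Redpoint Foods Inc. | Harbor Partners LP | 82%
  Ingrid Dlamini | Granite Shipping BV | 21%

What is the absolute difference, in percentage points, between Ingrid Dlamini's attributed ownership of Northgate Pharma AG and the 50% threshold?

46.11929

By spousal attribution (R2), Ingrid Dlamini is treated as also owning Noor Dlamini's interest in Granite Shipping BV, giving 21% + 44% = 65%.
By spousal attribution (R2), Ingrid Dlamini is treated as also owning Noor Dlamini's interest in Redpoint Foods Inc, giving 29% + 29% = 58%.
Chain via Granite Shipping BV → Ashford Energy Co. → Orion Media Ltd (R1): 65% × 14% × 75% × 37% = 2.52525% of Northgate Pharma AG.
Chain via Redpoint Foods Inc. → Harbor Partners LP → Summit Holdings Ltd (R1): 58% × 82% × 15% × 19% = 1.35546% of Northgate Pharma AG.
Aggregating (R3): 2.52525% + 1.35546% = 3.88071%.
3.88071% falls short of the 50% threshold by 46.11929 percentage points.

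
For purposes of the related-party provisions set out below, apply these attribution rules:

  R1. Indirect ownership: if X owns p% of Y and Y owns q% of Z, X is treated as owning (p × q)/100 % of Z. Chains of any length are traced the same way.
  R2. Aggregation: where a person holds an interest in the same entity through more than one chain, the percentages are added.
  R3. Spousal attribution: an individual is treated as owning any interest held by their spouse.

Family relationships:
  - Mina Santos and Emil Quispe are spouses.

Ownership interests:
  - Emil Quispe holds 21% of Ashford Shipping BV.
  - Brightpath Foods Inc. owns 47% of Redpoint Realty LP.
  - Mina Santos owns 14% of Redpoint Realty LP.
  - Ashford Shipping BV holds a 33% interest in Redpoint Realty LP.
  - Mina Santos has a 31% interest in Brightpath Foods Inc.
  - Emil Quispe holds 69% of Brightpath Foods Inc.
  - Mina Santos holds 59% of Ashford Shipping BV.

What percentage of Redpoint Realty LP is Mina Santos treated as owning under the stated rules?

87.4%

By spousal attribution (R3), Mina Santos is treated as also owning Emil Quispe's interest in Brightpath Foods Inc, giving 31% + 69% = 100%.
By spousal attribution (R3), Mina Santos is treated as also owning Emil Quispe's interest in Ashford Shipping BV, giving 59% + 21% = 80%.
Chain via Brightpath Foods Inc. (R1): 100% × 47% = 47% of Redpoint Realty LP.
Chain via Ashford Shipping BV (R1): 80% × 33% = 26.4% of Redpoint Realty LP.
Direct interest in Redpoint Realty LP: 14%.
Aggregating (R2): 47% + 26.4% + 14% = 87.4%.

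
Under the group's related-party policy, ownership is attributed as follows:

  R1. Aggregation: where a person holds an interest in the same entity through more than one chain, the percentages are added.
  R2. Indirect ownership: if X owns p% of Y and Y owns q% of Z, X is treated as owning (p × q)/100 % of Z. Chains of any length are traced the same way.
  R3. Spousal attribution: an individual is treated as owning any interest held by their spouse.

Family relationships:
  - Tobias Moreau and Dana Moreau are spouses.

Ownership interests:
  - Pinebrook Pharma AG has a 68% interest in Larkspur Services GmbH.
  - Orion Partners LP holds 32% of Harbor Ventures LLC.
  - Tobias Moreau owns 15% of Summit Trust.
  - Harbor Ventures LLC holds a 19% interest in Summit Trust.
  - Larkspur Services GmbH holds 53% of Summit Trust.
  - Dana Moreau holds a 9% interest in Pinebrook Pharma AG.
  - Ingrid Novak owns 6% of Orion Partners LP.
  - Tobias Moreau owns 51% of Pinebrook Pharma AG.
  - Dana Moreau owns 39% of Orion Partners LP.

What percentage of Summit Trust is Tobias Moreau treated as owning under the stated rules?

By spousal attribution (R3), Tobias Moreau is treated as also owning Dana Moreau's interest in Pinebrook Pharma AG, giving 51% + 9% = 60%.
By spousal attribution (R3), Tobias Moreau is treated as owning Dana Moreau's 39% interest in Orion Partners LP.
Chain via Pinebrook Pharma AG → Larkspur Services GmbH (R2): 60% × 68% × 53% = 21.624% of Summit Trust.
Direct interest in Summit Trust: 15%.
Chain via Orion Partners LP → Harbor Ventures LLC (R2): 39% × 32% × 19% = 2.3712% of Summit Trust.
Aggregating (R1): 21.624% + 15% + 2.3712% = 38.9952%.

38.9952%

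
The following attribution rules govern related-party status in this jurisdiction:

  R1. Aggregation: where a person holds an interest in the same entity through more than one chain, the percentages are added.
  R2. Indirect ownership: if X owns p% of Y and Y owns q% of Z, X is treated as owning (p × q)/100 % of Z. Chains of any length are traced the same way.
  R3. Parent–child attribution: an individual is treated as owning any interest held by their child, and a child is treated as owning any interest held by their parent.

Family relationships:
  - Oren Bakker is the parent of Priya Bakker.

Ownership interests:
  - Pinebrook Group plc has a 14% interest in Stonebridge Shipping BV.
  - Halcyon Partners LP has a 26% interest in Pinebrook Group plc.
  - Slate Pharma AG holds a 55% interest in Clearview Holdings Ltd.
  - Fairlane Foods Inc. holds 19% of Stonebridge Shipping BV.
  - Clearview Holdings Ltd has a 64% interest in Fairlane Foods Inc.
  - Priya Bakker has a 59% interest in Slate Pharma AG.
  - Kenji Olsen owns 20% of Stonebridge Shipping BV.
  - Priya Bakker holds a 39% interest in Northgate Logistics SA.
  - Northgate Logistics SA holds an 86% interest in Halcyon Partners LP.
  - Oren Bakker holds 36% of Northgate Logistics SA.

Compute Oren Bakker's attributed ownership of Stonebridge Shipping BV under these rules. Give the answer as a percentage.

6.29372%

By parent–child attribution (R3), Oren Bakker is treated as also owning Priya Bakker's interest in Northgate Logistics SA, giving 36% + 39% = 75%.
By parent–child attribution (R3), Oren Bakker is treated as owning Priya Bakker's 59% interest in Slate Pharma AG.
Chain via Northgate Logistics SA → Halcyon Partners LP → Pinebrook Group plc (R2): 75% × 86% × 26% × 14% = 2.3478% of Stonebridge Shipping BV.
Chain via Slate Pharma AG → Clearview Holdings Ltd → Fairlane Foods Inc. (R2): 59% × 55% × 64% × 19% = 3.94592% of Stonebridge Shipping BV.
Aggregating (R1): 2.3478% + 3.94592% = 6.29372%.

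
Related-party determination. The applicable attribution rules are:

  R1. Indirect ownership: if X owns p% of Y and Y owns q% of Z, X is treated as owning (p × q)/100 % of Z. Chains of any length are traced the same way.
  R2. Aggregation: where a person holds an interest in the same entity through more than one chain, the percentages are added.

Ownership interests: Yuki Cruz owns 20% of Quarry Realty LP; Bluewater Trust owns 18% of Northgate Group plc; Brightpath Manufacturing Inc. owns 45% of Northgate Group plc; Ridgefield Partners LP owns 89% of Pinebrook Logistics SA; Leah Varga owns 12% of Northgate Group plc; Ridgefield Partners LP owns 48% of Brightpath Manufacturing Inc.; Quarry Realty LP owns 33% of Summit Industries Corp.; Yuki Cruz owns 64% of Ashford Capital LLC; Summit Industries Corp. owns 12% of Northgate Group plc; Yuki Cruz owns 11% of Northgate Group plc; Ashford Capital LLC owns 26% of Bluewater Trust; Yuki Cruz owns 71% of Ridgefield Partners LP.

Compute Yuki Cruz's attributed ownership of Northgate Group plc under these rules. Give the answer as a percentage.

Chain via Ashford Capital LLC → Bluewater Trust (R1): 64% × 26% × 18% = 2.9952% of Northgate Group plc.
Chain via Quarry Realty LP → Summit Industries Corp. (R1): 20% × 33% × 12% = 0.792% of Northgate Group plc.
Chain via Ridgefield Partners LP → Brightpath Manufacturing Inc. (R1): 71% × 48% × 45% = 15.336% of Northgate Group plc.
Direct interest in Northgate Group plc: 11%.
Aggregating (R2): 2.9952% + 0.792% + 15.336% + 11% = 30.1232%.

30.1232%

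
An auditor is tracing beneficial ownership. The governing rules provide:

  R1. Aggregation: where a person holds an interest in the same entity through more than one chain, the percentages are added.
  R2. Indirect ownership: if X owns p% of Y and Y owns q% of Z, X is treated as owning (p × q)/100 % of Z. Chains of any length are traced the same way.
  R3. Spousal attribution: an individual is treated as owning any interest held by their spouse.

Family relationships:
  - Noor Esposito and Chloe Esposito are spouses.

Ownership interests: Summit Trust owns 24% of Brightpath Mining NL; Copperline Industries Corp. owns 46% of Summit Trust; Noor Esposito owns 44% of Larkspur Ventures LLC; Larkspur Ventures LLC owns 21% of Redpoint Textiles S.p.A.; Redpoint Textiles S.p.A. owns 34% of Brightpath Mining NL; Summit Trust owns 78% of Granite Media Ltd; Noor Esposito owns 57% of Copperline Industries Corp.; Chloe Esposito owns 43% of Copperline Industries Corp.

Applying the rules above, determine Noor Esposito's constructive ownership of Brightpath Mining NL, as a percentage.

By spousal attribution (R3), Noor Esposito is treated as also owning Chloe Esposito's interest in Copperline Industries Corp, giving 57% + 43% = 100%.
Chain via Copperline Industries Corp. → Summit Trust (R2): 100% × 46% × 24% = 11.04% of Brightpath Mining NL.
Chain via Larkspur Ventures LLC → Redpoint Textiles S.p.A. (R2): 44% × 21% × 34% = 3.1416% of Brightpath Mining NL.
Aggregating (R1): 11.04% + 3.1416% = 14.1816%.

14.1816%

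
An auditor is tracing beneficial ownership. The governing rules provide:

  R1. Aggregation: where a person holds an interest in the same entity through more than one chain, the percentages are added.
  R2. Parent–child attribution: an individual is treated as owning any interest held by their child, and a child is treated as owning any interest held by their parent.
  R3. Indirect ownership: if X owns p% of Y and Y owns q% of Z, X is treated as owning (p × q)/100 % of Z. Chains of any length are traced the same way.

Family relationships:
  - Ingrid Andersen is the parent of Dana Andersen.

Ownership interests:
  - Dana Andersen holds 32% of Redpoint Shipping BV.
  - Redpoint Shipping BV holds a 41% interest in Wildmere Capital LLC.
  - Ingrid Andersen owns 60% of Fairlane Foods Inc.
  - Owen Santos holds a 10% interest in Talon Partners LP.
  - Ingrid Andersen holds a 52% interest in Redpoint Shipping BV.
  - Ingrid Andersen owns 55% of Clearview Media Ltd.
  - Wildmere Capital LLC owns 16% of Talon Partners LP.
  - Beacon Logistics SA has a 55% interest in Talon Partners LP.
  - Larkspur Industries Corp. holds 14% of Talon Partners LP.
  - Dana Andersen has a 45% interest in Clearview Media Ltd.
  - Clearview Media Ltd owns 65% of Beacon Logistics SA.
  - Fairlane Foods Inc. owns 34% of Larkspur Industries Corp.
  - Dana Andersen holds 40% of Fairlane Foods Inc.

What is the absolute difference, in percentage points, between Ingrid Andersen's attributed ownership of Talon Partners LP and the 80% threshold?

By parent–child attribution (R2), Ingrid Andersen is treated as also owning Dana Andersen's interest in Clearview Media Ltd, giving 55% + 45% = 100%.
By parent–child attribution (R2), Ingrid Andersen is treated as also owning Dana Andersen's interest in Fairlane Foods Inc, giving 60% + 40% = 100%.
By parent–child attribution (R2), Ingrid Andersen is treated as also owning Dana Andersen's interest in Redpoint Shipping BV, giving 52% + 32% = 84%.
Chain via Clearview Media Ltd → Beacon Logistics SA (R3): 100% × 65% × 55% = 35.75% of Talon Partners LP.
Chain via Fairlane Foods Inc. → Larkspur Industries Corp. (R3): 100% × 34% × 14% = 4.76% of Talon Partners LP.
Chain via Redpoint Shipping BV → Wildmere Capital LLC (R3): 84% × 41% × 16% = 5.5104% of Talon Partners LP.
Aggregating (R1): 35.75% + 4.76% + 5.5104% = 46.0204%.
46.0204% falls short of the 80% threshold by 33.9796 percentage points.

33.9796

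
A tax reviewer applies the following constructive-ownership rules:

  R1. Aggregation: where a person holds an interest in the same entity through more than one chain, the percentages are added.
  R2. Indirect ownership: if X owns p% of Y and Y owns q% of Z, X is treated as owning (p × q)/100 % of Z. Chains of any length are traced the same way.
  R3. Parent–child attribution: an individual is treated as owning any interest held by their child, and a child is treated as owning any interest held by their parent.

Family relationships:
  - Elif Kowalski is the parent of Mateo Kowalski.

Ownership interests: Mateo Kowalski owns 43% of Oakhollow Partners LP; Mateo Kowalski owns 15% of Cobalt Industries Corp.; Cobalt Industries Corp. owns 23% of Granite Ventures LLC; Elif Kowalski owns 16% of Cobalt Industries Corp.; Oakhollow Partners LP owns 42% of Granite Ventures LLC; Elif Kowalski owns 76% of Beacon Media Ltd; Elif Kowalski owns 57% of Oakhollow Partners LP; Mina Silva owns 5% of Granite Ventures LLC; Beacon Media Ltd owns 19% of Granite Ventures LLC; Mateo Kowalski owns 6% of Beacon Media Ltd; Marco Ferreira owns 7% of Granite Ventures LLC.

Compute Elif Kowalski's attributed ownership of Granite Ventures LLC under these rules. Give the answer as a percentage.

64.71%

By parent–child attribution (R3), Elif Kowalski is treated as also owning Mateo Kowalski's interest in Beacon Media Ltd, giving 76% + 6% = 82%.
By parent–child attribution (R3), Elif Kowalski is treated as also owning Mateo Kowalski's interest in Cobalt Industries Corp, giving 16% + 15% = 31%.
By parent–child attribution (R3), Elif Kowalski is treated as also owning Mateo Kowalski's interest in Oakhollow Partners LP, giving 57% + 43% = 100%.
Chain via Beacon Media Ltd (R2): 82% × 19% = 15.58% of Granite Ventures LLC.
Chain via Cobalt Industries Corp. (R2): 31% × 23% = 7.13% of Granite Ventures LLC.
Chain via Oakhollow Partners LP (R2): 100% × 42% = 42% of Granite Ventures LLC.
Aggregating (R1): 15.58% + 7.13% + 42% = 64.71%.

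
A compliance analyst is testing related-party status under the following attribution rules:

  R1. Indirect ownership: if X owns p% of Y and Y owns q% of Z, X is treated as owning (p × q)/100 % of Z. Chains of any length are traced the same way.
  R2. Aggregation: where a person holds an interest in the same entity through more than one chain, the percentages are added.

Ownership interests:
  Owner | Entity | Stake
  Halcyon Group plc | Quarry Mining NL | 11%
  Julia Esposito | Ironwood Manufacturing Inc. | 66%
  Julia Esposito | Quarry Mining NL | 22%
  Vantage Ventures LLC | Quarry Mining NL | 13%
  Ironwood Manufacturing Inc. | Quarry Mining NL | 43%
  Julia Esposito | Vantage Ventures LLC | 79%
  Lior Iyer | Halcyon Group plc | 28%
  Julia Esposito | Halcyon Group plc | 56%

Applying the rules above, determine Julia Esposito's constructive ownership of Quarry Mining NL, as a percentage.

Chain via Vantage Ventures LLC (R1): 79% × 13% = 10.27% of Quarry Mining NL.
Chain via Halcyon Group plc (R1): 56% × 11% = 6.16% of Quarry Mining NL.
Chain via Ironwood Manufacturing Inc. (R1): 66% × 43% = 28.38% of Quarry Mining NL.
Direct interest in Quarry Mining NL: 22%.
Aggregating (R2): 10.27% + 6.16% + 28.38% + 22% = 66.81%.

66.81%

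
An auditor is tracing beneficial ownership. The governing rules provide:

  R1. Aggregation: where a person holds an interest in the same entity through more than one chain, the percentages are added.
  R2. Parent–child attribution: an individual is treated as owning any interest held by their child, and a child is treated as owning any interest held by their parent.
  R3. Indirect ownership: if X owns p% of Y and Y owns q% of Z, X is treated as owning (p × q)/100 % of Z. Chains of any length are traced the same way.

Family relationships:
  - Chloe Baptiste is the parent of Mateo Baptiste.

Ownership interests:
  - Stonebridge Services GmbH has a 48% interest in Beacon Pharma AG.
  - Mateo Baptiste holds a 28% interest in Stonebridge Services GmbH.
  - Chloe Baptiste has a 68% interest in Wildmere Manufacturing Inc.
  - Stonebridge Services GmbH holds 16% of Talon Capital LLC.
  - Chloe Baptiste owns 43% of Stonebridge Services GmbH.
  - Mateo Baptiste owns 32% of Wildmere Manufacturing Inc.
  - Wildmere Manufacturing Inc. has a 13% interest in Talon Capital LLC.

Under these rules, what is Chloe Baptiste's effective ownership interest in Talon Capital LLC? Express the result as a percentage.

By parent–child attribution (R2), Chloe Baptiste is treated as also owning Mateo Baptiste's interest in Stonebridge Services GmbH, giving 43% + 28% = 71%.
By parent–child attribution (R2), Chloe Baptiste is treated as also owning Mateo Baptiste's interest in Wildmere Manufacturing Inc, giving 68% + 32% = 100%.
Chain via Stonebridge Services GmbH (R3): 71% × 16% = 11.36% of Talon Capital LLC.
Chain via Wildmere Manufacturing Inc. (R3): 100% × 13% = 13% of Talon Capital LLC.
Aggregating (R1): 11.36% + 13% = 24.36%.

24.36%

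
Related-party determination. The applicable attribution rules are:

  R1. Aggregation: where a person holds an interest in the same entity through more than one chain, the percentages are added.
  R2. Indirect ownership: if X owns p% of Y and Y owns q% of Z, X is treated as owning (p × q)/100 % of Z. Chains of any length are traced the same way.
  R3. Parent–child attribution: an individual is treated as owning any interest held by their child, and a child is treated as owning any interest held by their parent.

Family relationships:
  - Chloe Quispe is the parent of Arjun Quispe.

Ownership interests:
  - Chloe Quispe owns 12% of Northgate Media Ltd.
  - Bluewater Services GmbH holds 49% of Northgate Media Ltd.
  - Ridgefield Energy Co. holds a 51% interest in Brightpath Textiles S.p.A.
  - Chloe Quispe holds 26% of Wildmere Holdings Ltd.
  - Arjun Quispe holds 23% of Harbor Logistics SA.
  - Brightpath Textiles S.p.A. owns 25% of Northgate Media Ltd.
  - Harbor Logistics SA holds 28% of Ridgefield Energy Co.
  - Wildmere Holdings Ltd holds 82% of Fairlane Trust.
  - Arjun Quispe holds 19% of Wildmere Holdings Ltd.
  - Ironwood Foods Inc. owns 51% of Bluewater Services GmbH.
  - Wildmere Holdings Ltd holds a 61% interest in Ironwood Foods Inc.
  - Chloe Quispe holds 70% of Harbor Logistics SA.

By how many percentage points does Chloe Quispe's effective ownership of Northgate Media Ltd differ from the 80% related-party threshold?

By parent–child attribution (R3), Chloe Quispe is treated as also owning Arjun Quispe's interest in Wildmere Holdings Ltd, giving 26% + 19% = 45%.
By parent–child attribution (R3), Chloe Quispe is treated as also owning Arjun Quispe's interest in Harbor Logistics SA, giving 70% + 23% = 93%.
Chain via Wildmere Holdings Ltd → Ironwood Foods Inc. → Bluewater Services GmbH (R2): 45% × 61% × 51% × 49% = 6.859755% of Northgate Media Ltd.
Chain via Harbor Logistics SA → Ridgefield Energy Co. → Brightpath Textiles S.p.A. (R2): 93% × 28% × 51% × 25% = 3.3201% of Northgate Media Ltd.
Direct interest in Northgate Media Ltd: 12%.
Aggregating (R1): 6.859755% + 3.3201% + 12% = 22.179855%.
22.179855% falls short of the 80% threshold by 57.820145 percentage points.

57.820145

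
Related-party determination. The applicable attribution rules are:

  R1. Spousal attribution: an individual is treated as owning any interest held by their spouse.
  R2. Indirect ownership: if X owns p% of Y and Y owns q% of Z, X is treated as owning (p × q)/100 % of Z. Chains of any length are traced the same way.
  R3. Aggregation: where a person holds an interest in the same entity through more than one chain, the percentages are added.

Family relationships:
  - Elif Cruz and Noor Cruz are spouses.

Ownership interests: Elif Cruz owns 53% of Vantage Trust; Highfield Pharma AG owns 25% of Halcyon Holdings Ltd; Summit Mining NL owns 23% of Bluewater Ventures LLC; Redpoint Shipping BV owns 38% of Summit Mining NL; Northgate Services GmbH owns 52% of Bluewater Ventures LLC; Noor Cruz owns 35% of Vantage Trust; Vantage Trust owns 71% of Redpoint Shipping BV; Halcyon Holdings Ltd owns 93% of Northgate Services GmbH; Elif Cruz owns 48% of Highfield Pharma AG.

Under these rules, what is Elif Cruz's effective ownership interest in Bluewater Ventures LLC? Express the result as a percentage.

By spousal attribution (R1), Elif Cruz is treated as also owning Noor Cruz's interest in Vantage Trust, giving 53% + 35% = 88%.
Chain via Highfield Pharma AG → Halcyon Holdings Ltd → Northgate Services GmbH (R2): 48% × 25% × 93% × 52% = 5.8032% of Bluewater Ventures LLC.
Chain via Vantage Trust → Redpoint Shipping BV → Summit Mining NL (R2): 88% × 71% × 38% × 23% = 5.460752% of Bluewater Ventures LLC.
Aggregating (R3): 5.8032% + 5.460752% = 11.263952%.

11.263952%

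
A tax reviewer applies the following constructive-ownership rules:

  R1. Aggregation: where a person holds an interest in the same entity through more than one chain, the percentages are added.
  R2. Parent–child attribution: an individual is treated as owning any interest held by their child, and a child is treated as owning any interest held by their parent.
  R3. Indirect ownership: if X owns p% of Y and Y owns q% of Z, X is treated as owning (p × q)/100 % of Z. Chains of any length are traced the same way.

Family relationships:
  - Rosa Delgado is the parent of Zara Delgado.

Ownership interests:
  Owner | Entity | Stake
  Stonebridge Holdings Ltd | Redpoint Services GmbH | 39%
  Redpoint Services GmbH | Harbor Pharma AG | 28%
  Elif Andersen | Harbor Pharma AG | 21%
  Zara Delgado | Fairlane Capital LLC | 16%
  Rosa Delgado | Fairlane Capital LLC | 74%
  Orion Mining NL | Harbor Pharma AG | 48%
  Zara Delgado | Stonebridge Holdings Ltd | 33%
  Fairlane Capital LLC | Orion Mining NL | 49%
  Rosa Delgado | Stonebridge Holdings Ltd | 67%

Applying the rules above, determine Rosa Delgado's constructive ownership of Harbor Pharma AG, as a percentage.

By parent–child attribution (R2), Rosa Delgado is treated as also owning Zara Delgado's interest in Fairlane Capital LLC, giving 74% + 16% = 90%.
By parent–child attribution (R2), Rosa Delgado is treated as also owning Zara Delgado's interest in Stonebridge Holdings Ltd, giving 67% + 33% = 100%.
Chain via Fairlane Capital LLC → Orion Mining NL (R3): 90% × 49% × 48% = 21.168% of Harbor Pharma AG.
Chain via Stonebridge Holdings Ltd → Redpoint Services GmbH (R3): 100% × 39% × 28% = 10.92% of Harbor Pharma AG.
Aggregating (R1): 21.168% + 10.92% = 32.088%.

32.088%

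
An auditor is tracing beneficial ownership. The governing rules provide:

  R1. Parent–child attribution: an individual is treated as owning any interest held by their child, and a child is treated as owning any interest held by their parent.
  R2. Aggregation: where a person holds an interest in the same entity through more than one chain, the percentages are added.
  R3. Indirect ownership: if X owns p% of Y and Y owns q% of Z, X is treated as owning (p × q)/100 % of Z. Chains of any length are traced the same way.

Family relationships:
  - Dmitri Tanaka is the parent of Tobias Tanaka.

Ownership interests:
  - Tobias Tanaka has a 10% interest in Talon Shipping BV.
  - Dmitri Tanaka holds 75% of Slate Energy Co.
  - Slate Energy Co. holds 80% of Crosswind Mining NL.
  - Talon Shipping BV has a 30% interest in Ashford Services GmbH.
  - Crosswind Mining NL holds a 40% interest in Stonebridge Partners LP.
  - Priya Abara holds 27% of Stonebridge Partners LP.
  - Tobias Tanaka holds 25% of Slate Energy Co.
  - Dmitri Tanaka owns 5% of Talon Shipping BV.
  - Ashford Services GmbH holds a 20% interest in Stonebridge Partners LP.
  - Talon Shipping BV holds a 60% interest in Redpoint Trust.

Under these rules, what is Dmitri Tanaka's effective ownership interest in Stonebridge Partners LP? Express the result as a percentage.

By parent–child attribution (R1), Dmitri Tanaka is treated as also owning Tobias Tanaka's interest in Talon Shipping BV, giving 5% + 10% = 15%.
By parent–child attribution (R1), Dmitri Tanaka is treated as also owning Tobias Tanaka's interest in Slate Energy Co, giving 75% + 25% = 100%.
Chain via Talon Shipping BV → Ashford Services GmbH (R3): 15% × 30% × 20% = 0.9% of Stonebridge Partners LP.
Chain via Slate Energy Co. → Crosswind Mining NL (R3): 100% × 80% × 40% = 32% of Stonebridge Partners LP.
Aggregating (R2): 0.9% + 32% = 32.9%.

32.9%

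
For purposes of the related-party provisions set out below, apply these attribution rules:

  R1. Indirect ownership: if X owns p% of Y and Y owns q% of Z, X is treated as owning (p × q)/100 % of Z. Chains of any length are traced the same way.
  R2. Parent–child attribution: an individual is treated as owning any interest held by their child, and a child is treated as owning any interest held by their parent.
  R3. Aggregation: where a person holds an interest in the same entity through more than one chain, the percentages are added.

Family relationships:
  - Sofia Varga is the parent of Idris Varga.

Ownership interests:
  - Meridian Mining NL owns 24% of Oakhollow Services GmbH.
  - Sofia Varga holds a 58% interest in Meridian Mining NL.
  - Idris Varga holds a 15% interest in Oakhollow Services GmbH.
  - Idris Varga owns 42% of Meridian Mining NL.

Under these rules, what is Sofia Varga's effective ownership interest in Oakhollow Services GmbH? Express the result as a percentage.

By parent–child attribution (R2), Sofia Varga is treated as also owning Idris Varga's interest in Meridian Mining NL, giving 58% + 42% = 100%.
By parent–child attribution (R2), Sofia Varga is treated as owning Idris Varga's 15% interest in Oakhollow Services GmbH.
Chain via Meridian Mining NL (R1): 100% × 24% = 24% of Oakhollow Services GmbH.
Direct interest in Oakhollow Services GmbH: 15%.
Aggregating (R3): 24% + 15% = 39%.

39%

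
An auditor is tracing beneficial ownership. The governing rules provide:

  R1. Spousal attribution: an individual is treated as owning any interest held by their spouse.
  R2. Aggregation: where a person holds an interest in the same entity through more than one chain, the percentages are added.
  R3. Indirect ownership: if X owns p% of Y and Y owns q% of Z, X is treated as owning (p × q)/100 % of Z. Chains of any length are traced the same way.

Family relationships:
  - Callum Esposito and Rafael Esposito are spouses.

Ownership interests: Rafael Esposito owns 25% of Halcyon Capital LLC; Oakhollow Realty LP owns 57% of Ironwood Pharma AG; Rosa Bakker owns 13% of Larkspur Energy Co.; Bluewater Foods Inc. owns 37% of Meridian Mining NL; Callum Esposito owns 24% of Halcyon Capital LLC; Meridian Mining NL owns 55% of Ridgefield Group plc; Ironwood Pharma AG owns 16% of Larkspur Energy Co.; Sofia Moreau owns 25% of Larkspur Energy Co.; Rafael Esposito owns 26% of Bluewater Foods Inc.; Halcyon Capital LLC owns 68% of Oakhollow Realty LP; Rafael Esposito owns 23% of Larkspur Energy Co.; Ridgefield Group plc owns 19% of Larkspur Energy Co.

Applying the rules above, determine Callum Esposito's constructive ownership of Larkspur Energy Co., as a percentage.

By spousal attribution (R1), Callum Esposito is treated as also owning Rafael Esposito's interest in Halcyon Capital LLC, giving 24% + 25% = 49%.
By spousal attribution (R1), Callum Esposito is treated as owning Rafael Esposito's 26% interest in Bluewater Foods Inc.
By spousal attribution (R1), Callum Esposito is treated as owning Rafael Esposito's 23% interest in Larkspur Energy Co.
Chain via Halcyon Capital LLC → Oakhollow Realty LP → Ironwood Pharma AG (R3): 49% × 68% × 57% × 16% = 3.038784% of Larkspur Energy Co.
Chain via Bluewater Foods Inc. → Meridian Mining NL → Ridgefield Group plc (R3): 26% × 37% × 55% × 19% = 1.00529% of Larkspur Energy Co.
Direct interest in Larkspur Energy Co: 23%.
Aggregating (R2): 3.038784% + 1.00529% + 23% = 27.044074%.

27.044074%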